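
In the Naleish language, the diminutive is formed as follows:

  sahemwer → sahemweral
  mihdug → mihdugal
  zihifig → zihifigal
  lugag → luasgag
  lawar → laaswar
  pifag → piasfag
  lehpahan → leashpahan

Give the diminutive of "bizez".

lugag and mihdug both end in -g yet inflect differently (luasgag, mihdugal), so the final letter is not what conditions the rule; the last vowel is.
"bizez" has last vowel 'e'. The one such stem in the data (sahemwer → sahemweral) adds -al, so the same rule applies.
The other pattern: stems whose last vowel is 'a' insert -as- after the first vowel.
So bizez → bizezal.

bizezal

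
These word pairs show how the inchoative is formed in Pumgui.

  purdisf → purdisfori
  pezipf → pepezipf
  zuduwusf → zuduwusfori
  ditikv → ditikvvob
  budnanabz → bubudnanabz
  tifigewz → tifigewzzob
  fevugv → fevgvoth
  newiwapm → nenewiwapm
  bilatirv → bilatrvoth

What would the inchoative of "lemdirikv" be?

pezipf and zuduwusf both end in -f yet inflect differently (pepezipf, zuduwusfori), so the final letter is not what conditions the rule; the second-to-last letter is.
"lemdirikv" has second-to-last letter 'k'. The one such stem in the data (ditikv → ditikvvob) doubles the final consonant and adds -ob (as does tifigewz), so the same rule applies.
The other patterns: stems whose second-to-last letter is 'b' or 'p' repeat the first consonant+vowel as a prefix; stems whose second-to-last letter is 's' add -ori; stems whose second-to-last letter is 'g' or 'r' delete the last vowel and add -oth.
So lemdirikv → lemdirikvvob.

lemdirikvvob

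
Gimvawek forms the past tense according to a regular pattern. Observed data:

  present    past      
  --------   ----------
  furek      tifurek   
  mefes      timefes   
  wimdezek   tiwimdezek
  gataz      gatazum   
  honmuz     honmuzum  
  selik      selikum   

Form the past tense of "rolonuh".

rolonuhum

furek and selik both end in -k yet inflect differently (tifurek, selikum), so the final letter is not what conditions the rule; the last vowel is.
"rolonuh" has last vowel 'u'. The one such stem in the data (honmuz → honmuzum) adds -um, so the same rule applies.
The other pattern: stems whose last vowel is 'e' add the prefix ti-.
So rolonuh → rolonuhum.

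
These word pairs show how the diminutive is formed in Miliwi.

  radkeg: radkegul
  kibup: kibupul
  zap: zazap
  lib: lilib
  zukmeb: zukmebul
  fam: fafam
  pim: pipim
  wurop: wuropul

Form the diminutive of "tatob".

tatobul

"tatob" has 2 vowels. The stems with 2 vowels (radkeg → radkegul, wurop → wuropul, zukmeb → zukmebul) add -ul.
The other pattern: stems with 1 vowel repeat the first consonant+vowel as a prefix.
So tatob → tatobul.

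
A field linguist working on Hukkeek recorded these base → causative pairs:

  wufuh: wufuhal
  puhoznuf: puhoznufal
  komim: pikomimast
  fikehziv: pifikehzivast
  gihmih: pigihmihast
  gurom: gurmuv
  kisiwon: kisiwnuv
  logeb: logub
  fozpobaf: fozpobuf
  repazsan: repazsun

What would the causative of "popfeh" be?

"popfeh" has last vowel 'e'. The one such stem in the data (logeb → logub) changes the last vowel to 'u' (as do fozpobaf, repazsan), so the same rule applies.
So popfeh → popfuh.

popfuh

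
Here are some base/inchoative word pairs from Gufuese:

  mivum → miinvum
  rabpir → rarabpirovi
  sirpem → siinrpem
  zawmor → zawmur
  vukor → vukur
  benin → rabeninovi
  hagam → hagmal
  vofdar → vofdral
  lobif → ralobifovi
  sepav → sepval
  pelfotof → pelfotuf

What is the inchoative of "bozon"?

bozun

vofdar and rabpir both end in -r yet inflect differently (vofdral, rarabpirovi), so the final letter is not what conditions the rule; the last vowel is.
"bozon" has last vowel 'o'. The stems whose last vowel is 'o' (zawmor → zawmur, vukor → vukur, pelfotof → pelfotuf) change the last vowel to 'u'.
So bozon → bozun.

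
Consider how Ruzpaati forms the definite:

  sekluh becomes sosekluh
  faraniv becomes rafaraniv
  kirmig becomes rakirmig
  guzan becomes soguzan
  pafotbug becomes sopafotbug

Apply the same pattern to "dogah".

kirmig and pafotbug both end in -g yet inflect differently (rakirmig, sopafotbug), so the final letter is not what conditions the rule; the last vowel is.
"dogah" has last vowel 'a'. The one such stem in the data (guzan → soguzan) adds the prefix so-, so the same rule applies.
The other pattern: stems whose last vowel is 'i' add the prefix ra-.
So dogah → sodogah.

sodogah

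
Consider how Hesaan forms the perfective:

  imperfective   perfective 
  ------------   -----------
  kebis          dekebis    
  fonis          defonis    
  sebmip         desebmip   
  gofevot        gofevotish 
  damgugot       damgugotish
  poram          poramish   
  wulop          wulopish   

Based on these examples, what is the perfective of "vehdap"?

"vehdap" has last vowel 'a'. The one such stem in the data (poram → poramish) adds -ish, so the same rule applies.
The other pattern: stems whose last vowel is 'i' add the prefix de-.
So vehdap → vehdapish.

vehdapish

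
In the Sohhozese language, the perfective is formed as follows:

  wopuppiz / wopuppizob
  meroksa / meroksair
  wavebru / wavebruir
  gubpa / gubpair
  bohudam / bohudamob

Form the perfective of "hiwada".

hiwadair

"hiwada" ends in a vowel. The stems ending in a vowel (gubpa → gubpair, meroksa → meroksair, wavebru → wavebruir) add -ir.
The other pattern: stems ending in a consonant add -ob.
So hiwada → hiwadair.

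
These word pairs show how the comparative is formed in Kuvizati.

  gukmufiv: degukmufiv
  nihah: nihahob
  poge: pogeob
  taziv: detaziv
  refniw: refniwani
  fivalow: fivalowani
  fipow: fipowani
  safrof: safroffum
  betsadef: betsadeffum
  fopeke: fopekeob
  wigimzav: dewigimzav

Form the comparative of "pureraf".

pureraffum

gukmufiv and refniw both have last vowel 'i' yet inflect differently (degukmufiv, refniwani), so the last vowel is not what conditions the rule; the final letter is.
"pureraf" ends in -f. The stems ending in -f (safrof → safroffum, betsadef → betsadeffum) double the final consonant and add -um.
The other patterns: stems ending in -v add the prefix de-; stems ending in -w add -ani; stems ending in -e or -h add -ob.
So pureraf → pureraffum.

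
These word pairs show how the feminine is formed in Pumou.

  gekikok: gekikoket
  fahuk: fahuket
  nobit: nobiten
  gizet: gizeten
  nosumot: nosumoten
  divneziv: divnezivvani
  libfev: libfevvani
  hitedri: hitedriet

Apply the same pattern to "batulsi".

batulsiet

divneziv and hitedri both have last vowel 'i' yet inflect differently (divnezivvani, hitedriet), so the last vowel is not what conditions the rule; the final letter is.
"batulsi" ends in -i. The one such stem in the data (hitedri → hitedriet) adds -et, so the same rule applies.
So batulsi → batulsiet.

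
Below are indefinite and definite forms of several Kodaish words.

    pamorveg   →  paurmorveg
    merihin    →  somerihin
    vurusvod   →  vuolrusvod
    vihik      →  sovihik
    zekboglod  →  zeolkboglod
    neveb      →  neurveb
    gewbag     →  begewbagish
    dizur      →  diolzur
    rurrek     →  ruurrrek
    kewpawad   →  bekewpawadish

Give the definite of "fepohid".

sofepohid

vihik and rurrek both end in -k yet inflect differently (sovihik, ruurrrek), so the final letter is not what conditions the rule; the last vowel is.
"fepohid" has last vowel 'i'. The stems whose last vowel is 'i' (vihik → sovihik, merihin → somerihin) add the prefix so-.
The other patterns: stems whose last vowel is 'a' add be- … -ish around the stem; stems whose last vowel is 'e' insert -ur- after the first vowel; stems whose last vowel is 'o' or 'u' insert -ol- after the first vowel.
So fepohid → sofepohid.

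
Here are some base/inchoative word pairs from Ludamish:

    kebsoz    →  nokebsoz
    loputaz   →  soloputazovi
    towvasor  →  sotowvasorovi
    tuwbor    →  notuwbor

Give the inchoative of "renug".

norenug

loputaz and kebsoz both end in -z yet inflect differently (soloputazovi, nokebsoz), so the final letter is not what conditions the rule; the number of vowels is.
"renug" has 2 vowels. The stems with 2 vowels (kebsoz → nokebsoz, tuwbor → notuwbor) add the prefix no-.
The other pattern: stems with 3 vowels add so- … -ovi around the stem.
So renug → norenug.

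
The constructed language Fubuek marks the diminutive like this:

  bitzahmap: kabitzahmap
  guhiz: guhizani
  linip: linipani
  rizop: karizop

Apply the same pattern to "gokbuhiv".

gokbuhivani

linip and bitzahmap both end in -p yet inflect differently (linipani, kabitzahmap), so the final letter is not what conditions the rule; the last vowel is.
"gokbuhiv" has last vowel 'i'. The stems whose last vowel is 'i' (linip → linipani, guhiz → guhizani) add -ani.
So gokbuhiv → gokbuhivani.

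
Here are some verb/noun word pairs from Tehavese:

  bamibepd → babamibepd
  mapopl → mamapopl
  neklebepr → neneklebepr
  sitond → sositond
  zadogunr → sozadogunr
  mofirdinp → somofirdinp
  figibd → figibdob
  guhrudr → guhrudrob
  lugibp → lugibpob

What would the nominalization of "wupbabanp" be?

sowupbabanp

bamibepd and sitond both end in -d yet inflect differently (babamibepd, sositond), so the final letter is not what conditions the rule; the second-to-last letter is.
"wupbabanp" has second-to-last letter 'n'. The stems whose second-to-last letter is 'n' (sitond → sositond, zadogunr → sozadogunr, mofirdinp → somofirdinp) add the prefix so-.
The other patterns: stems whose second-to-last letter is 'p' repeat the first consonant+vowel as a prefix; stems whose second-to-last letter is 'b' or 'd' add -ob.
So wupbabanp → sowupbabanp.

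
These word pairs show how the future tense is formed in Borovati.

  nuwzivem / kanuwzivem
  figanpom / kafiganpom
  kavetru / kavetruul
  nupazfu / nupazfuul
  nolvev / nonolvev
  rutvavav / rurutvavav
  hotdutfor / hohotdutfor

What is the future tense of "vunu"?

"vunu" ends in -u. The stems ending in -u (kavetru → kavetruul, nupazfu → nupazfuul) add -ul.
So vunu → vunuul.

vunuul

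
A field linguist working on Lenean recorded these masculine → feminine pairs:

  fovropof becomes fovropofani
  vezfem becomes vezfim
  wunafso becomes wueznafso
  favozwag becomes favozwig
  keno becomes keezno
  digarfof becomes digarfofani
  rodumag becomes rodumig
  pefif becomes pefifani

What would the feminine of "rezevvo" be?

wunafso and digarfof both have last vowel 'o' yet inflect differently (wueznafso, digarfofani), so the last vowel is not what conditions the rule; the final letter is.
"rezevvo" ends in -o. The stems ending in -o (wunafso → wueznafso, keno → keezno) insert -ez- after the first vowel.
So rezevvo → reezzevvo.

reezzevvo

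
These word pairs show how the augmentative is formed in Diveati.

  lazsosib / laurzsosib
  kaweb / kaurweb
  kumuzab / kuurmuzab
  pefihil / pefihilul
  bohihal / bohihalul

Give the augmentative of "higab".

"higab" ends in -b. The stems ending in -b (lazsosib → laurzsosib, kaweb → kaurweb, kumuzab → kuurmuzab) insert -ur- after the first vowel.
So higab → hiurgab.

hiurgab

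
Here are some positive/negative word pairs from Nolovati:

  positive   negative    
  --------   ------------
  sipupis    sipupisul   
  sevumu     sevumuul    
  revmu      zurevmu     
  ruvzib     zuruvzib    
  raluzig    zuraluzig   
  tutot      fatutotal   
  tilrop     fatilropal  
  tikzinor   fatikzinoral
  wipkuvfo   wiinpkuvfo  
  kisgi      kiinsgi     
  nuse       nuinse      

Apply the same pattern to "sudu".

suduul

sevumu and revmu both end in -u yet inflect differently (sevumuul, zurevmu), so the final letter is not what conditions the rule; the first letter is.
"sudu" begins with s-. The stems beginning with s- (sipupis → sipupisul, sevumu → sevumuul) add -ul.
The other patterns: stems beginning with r- add the prefix zu-; stems beginning with t- add fa- … -al around the stem; stems beginning with k-, n- or w- insert -in- after the first vowel.
So sudu → suduul.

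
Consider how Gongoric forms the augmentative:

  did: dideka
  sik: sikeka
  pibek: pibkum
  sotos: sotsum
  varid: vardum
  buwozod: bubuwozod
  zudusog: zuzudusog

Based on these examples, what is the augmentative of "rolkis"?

"rolkis" has 2 vowels. The stems with 2 vowels (pibek → pibkum, sotos → sotsum, varid → vardum) delete the last vowel and add -um.
So rolkis → rolksum.

rolksum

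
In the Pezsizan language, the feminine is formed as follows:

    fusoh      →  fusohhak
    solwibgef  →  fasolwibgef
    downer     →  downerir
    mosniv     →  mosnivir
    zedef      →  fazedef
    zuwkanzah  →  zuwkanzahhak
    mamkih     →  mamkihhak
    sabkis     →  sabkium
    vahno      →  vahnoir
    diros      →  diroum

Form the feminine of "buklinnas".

sabkis and mamkih both have last vowel 'i' yet inflect differently (sabkium, mamkihhak), so the last vowel is not what conditions the rule; the final letter is.
"buklinnas" ends in -s. The stems ending in -s (diros → diroum, sabkis → sabkium) drop the final letter and add -um.
So buklinnas → buklinnaum.

buklinnaum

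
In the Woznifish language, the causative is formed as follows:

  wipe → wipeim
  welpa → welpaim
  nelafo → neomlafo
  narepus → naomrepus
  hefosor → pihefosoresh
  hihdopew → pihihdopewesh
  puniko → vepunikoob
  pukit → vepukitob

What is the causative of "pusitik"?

vepusitikob

"pusitik" begins with p-. The stems beginning with p- (puniko → vepunikoob, pukit → vepukitob) add ve- … -ob around the stem.
The other patterns: stems beginning with w- add -im; stems beginning with n- insert -om- after the first vowel; stems beginning with h- add pi- … -esh around the stem.
So pusitik → vepusitikob.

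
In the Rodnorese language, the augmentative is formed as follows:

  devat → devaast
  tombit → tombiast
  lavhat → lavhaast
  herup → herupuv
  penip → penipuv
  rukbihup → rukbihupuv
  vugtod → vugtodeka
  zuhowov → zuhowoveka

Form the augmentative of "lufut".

lufuast

"lufut" ends in -t. The stems ending in -t (devat → devaast, tombit → tombiast, lavhat → lavhaast) drop the final letter and add -ast.
The other patterns: stems ending in -p add -uv; stems ending in -d or -v add -eka.
So lufut → lufuast.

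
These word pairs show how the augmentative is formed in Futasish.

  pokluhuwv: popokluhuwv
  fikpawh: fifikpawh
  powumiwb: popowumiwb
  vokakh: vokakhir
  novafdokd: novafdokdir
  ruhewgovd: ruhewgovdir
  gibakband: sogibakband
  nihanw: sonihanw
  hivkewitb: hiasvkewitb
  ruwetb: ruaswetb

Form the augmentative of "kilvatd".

kiaslvatd

"kilvatd" has second-to-last letter 't'. The stems whose second-to-last letter is 't' (hivkewitb → hiasvkewitb, ruwetb → ruaswetb) insert -as- after the first vowel.
The other patterns: stems whose second-to-last letter is 'w' repeat the first consonant+vowel as a prefix; stems whose second-to-last letter is 'k' or 'v' add -ir; stems whose second-to-last letter is 'n' add the prefix so-.
So kilvatd → kiaslvatd.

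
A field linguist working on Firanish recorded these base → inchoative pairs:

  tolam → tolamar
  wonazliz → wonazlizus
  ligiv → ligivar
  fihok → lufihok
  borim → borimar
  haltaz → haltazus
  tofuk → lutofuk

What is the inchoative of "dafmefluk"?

ludafmefluk

"dafmefluk" ends in -k. The stems ending in -k (fihok → lufihok, tofuk → lutofuk) add the prefix lu-.
So dafmefluk → ludafmefluk.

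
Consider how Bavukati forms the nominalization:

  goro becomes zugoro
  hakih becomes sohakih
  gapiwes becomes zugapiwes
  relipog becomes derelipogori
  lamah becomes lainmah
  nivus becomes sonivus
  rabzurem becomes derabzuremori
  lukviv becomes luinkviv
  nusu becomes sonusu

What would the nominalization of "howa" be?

"howa" begins with h-. The one such stem in the data (hakih → sohakih) adds the prefix so-, so the same rule applies.
The other patterns: stems beginning with l- insert -in- after the first vowel; stems beginning with r- add de- … -ori around the stem; stems beginning with g- add the prefix zu-.
So howa → sohowa.

sohowa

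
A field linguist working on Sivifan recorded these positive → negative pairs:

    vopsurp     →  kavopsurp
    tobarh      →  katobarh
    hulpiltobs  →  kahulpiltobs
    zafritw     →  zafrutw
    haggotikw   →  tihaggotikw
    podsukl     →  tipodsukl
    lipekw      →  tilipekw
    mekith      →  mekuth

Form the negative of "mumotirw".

kamumotirw

tobarh and mekith both end in -h yet inflect differently (katobarh, mekuth), so the final letter is not what conditions the rule; the second-to-last letter is.
"mumotirw" has second-to-last letter 'r'. The stems whose second-to-last letter is 'r' (vopsurp → kavopsurp, tobarh → katobarh) add the prefix ka-.
The other patterns: stems whose second-to-last letter is 'k' add the prefix ti-; stems whose second-to-last letter is 't' change the last vowel to 'u'.
So mumotirw → kamumotirw.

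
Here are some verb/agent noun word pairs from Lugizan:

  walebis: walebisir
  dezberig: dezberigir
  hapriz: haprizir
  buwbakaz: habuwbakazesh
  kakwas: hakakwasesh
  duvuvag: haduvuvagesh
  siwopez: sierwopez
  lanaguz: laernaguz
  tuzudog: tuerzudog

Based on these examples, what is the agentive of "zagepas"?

hazagepasesh

hapriz and buwbakaz both end in -z yet inflect differently (haprizir, habuwbakazesh), so the final letter is not what conditions the rule; the last vowel is.
"zagepas" has last vowel 'a'. The stems whose last vowel is 'a' (buwbakaz → habuwbakazesh, kakwas → hakakwasesh, duvuvag → haduvuvagesh) add ha- … -esh around the stem.
So zagepas → hazagepasesh.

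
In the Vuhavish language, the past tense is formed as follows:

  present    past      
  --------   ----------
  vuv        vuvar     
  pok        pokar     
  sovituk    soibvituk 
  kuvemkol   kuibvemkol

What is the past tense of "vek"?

vekar

pok and sovituk both end in -k yet inflect differently (pokar, soibvituk), so the final letter is not what conditions the rule; the number of vowels is.
"vek" has 1 vowel. The stems with 1 vowel (vuv → vuvar, pok → pokar) add -ar.
The other pattern: stems with 3 vowels insert -ib- after the first vowel.
So vek → vekar.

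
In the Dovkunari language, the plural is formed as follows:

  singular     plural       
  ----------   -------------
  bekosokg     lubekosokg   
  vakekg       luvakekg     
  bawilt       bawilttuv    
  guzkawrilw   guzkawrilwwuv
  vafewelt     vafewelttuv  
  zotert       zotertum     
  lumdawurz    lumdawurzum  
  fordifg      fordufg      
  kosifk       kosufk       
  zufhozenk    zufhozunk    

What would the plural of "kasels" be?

bawilt and zotert both end in -t yet inflect differently (bawilttuv, zotertum), so the final letter is not what conditions the rule; the second-to-last letter is.
"kasels" has second-to-last letter 'l'. The stems whose second-to-last letter is 'l' (bawilt → bawilttuv, guzkawrilw → guzkawrilwwuv, vafewelt → vafewelttuv) double the final consonant and add -uv.
So kasels → kaselssuv.

kaselssuv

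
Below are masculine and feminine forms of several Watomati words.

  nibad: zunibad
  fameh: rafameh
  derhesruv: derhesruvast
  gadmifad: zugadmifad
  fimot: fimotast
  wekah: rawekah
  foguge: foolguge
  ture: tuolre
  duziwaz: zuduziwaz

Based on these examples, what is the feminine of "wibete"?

"wibete" ends in -e. The stems ending in -e (ture → tuolre, foguge → foolguge) insert -ol- after the first vowel.
So wibete → wiolbete.

wiolbete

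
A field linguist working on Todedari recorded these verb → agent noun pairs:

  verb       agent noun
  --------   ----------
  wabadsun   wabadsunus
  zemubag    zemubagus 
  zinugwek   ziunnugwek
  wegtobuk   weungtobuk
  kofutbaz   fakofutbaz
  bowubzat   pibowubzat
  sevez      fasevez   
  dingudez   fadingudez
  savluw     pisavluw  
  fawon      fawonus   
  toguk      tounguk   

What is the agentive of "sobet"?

pisobet

"sobet" ends in -t. The one such stem in the data (bowubzat → pibowubzat) adds the prefix pi-, so the same rule applies.
So sobet → pisobet.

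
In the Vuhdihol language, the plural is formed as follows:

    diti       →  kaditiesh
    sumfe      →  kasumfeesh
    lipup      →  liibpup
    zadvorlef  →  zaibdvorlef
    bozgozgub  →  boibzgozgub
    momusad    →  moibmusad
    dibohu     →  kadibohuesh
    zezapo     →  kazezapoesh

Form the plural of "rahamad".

raibhamad

"rahamad" ends in a consonant. The stems ending in a consonant (bozgozgub → boibzgozgub, momusad → moibmusad, lipup → liibpup) insert -ib- after the first vowel.
So rahamad → raibhamad.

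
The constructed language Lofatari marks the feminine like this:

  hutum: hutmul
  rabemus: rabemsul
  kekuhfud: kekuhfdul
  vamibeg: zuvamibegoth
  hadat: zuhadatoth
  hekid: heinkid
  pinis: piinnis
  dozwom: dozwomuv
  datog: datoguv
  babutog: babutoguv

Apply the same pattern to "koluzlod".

kekuhfud and hekid both end in -d yet inflect differently (kekuhfdul, heinkid), so the final letter is not what conditions the rule; the last vowel is.
"koluzlod" has last vowel 'o'. The stems whose last vowel is 'o' (dozwom → dozwomuv, datog → datoguv, babutog → babutoguv) add -uv.
The other patterns: stems whose last vowel is 'u' delete the last vowel and add -ul; stems whose last vowel is 'a' or 'e' add zu- … -oth around the stem; stems whose last vowel is 'i' insert -in- after the first vowel.
So koluzlod → koluzloduv.

koluzloduv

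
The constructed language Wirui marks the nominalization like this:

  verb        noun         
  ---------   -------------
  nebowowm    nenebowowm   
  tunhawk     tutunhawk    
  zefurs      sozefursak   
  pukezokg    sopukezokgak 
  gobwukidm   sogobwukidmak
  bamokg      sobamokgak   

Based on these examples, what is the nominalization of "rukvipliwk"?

"rukvipliwk" has second-to-last letter 'w'. The stems whose second-to-last letter is 'w' (nebowowm → nenebowowm, tunhawk → tutunhawk) repeat the first consonant+vowel as a prefix.
The other pattern: stems whose second-to-last letter is 'd', 'k' or 'r' add so- … -ak around the stem.
So rukvipliwk → rurukvipliwk.

rurukvipliwk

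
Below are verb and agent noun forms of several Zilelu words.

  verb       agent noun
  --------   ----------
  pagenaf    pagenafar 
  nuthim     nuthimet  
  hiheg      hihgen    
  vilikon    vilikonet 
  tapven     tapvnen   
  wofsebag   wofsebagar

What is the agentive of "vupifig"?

wofsebag and hiheg both end in -g yet inflect differently (wofsebagar, hihgen), so the final letter is not what conditions the rule; the last vowel is.
"vupifig" has last vowel 'i'. The one such stem in the data (nuthim → nuthimet) adds -et, so the same rule applies.
The other patterns: stems whose last vowel is 'a' add -ar; stems whose last vowel is 'e' delete the last vowel and add -en.
So vupifig → vupifiget.

vupifiget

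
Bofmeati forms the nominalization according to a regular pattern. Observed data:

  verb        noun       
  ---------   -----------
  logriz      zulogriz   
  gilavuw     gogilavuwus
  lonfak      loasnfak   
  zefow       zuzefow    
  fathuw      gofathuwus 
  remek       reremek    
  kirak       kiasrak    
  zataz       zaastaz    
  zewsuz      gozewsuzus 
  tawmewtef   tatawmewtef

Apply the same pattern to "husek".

kirak and remek both end in -k yet inflect differently (kiasrak, reremek), so the final letter is not what conditions the rule; the last vowel is.
"husek" has last vowel 'e'. The stems whose last vowel is 'e' (tawmewtef → tatawmewtef, remek → reremek) repeat the first consonant+vowel as a prefix.
So husek → huhusek.

huhusek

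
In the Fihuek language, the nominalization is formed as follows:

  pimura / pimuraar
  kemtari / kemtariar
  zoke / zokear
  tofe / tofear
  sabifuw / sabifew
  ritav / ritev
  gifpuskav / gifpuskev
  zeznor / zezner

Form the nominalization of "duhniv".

pimura and ritav both have last vowel 'a' yet inflect differently (pimuraar, ritev), so the last vowel is not what conditions the rule; whether the stem ends in a vowel or a consonant is.
"duhniv" ends in a consonant. The stems ending in a consonant (sabifuw → sabifew, ritav → ritev, gifpuskav → gifpuskev) change the last vowel to 'e'.
So duhniv → duhnev.

duhnev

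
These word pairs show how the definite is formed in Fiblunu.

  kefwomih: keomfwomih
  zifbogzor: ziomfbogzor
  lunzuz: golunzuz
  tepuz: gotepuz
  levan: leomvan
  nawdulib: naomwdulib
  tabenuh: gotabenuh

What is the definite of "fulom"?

fuomlom

tabenuh and kefwomih both end in -h yet inflect differently (gotabenuh, keomfwomih), so the final letter is not what conditions the rule; the last vowel is.
"fulom" has last vowel 'o'. The one such stem in the data (zifbogzor → ziomfbogzor) inserts -om- after the first vowel (as do kefwomih, levan), so the same rule applies.
So fulom → fuomlom.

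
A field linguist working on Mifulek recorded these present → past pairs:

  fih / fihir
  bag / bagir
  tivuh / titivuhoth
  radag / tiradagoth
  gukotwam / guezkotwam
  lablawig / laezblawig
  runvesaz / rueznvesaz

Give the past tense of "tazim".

fih and tivuh both end in -h yet inflect differently (fihir, titivuhoth), so the final letter is not what conditions the rule; the number of vowels is.
"tazim" has 2 vowels. The stems with 2 vowels (tivuh → titivuhoth, radag → tiradagoth) add ti- … -oth around the stem.
So tazim → titazimoth.

titazimoth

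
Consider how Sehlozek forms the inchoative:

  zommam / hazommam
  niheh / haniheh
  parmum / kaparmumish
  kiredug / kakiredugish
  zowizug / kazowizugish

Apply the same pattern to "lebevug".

kalebevugish

parmum and zommam both end in -m yet inflect differently (kaparmumish, hazommam), so the final letter is not what conditions the rule; the last vowel is.
"lebevug" has last vowel 'u'. The stems whose last vowel is 'u' (parmum → kaparmumish, kiredug → kakiredugish, zowizug → kazowizugish) add ka- … -ish around the stem.
The other pattern: stems whose last vowel is 'a' or 'e' add the prefix ha-.
So lebevug → kalebevugish.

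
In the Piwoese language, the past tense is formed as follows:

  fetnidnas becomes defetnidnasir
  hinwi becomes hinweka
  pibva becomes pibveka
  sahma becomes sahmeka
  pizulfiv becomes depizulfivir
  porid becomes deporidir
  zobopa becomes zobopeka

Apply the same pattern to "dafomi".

fetnidnas and zobopa both have last vowel 'a' yet inflect differently (defetnidnasir, zobopeka), so the last vowel is not what conditions the rule; whether the stem ends in a vowel or a consonant is.
"dafomi" ends in a vowel. The stems ending in a vowel (zobopa → zobopeka, hinwi → hinweka, sahma → sahmeka) drop the final letter and add -eka.
The other pattern: stems ending in a consonant add de- … -ir around the stem.
So dafomi → dafomeka.

dafomeka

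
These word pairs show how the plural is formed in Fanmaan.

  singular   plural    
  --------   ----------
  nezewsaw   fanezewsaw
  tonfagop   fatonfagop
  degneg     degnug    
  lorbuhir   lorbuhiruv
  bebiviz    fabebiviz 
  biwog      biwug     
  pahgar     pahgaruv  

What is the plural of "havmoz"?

pahgar and nezewsaw both have last vowel 'a' yet inflect differently (pahgaruv, fanezewsaw), so the last vowel is not what conditions the rule; the final letter is.
"havmoz" ends in -z. The one such stem in the data (bebiviz → fabebiviz) adds the prefix fa-, so the same rule applies.
So havmoz → fahavmoz.

fahavmoz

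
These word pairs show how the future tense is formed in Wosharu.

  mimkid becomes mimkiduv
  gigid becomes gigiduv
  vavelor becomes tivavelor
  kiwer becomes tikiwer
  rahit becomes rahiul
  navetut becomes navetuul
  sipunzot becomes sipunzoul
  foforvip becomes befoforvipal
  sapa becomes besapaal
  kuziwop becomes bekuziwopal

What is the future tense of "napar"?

tinapar

"napar" ends in -r. The stems ending in -r (vavelor → tivavelor, kiwer → tikiwer) add the prefix ti-.
So napar → tinapar.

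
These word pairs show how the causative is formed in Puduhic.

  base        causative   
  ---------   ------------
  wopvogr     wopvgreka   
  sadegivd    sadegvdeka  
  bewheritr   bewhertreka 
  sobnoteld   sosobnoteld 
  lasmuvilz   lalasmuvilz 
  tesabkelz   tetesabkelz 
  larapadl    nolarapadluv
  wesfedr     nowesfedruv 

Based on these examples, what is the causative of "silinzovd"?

silinzvdeka

"silinzovd" has second-to-last letter 'v'. The one such stem in the data (sadegivd → sadegvdeka) deletes the last vowel and adds -eka (as do wopvogr, bewheritr), so the same rule applies.
So silinzovd → silinzvdeka.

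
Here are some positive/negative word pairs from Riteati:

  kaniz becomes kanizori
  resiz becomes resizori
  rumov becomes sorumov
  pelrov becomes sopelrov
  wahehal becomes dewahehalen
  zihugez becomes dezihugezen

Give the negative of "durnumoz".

kaniz and zihugez both end in -z yet inflect differently (kanizori, dezihugezen), so the final letter is not what conditions the rule; the last vowel is.
"durnumoz" has last vowel 'o'. The stems whose last vowel is 'o' (rumov → sorumov, pelrov → sopelrov) add the prefix so-.
The other patterns: stems whose last vowel is 'i' add -ori; stems whose last vowel is 'a' or 'e' add de- … -en around the stem.
So durnumoz → sodurnumoz.

sodurnumoz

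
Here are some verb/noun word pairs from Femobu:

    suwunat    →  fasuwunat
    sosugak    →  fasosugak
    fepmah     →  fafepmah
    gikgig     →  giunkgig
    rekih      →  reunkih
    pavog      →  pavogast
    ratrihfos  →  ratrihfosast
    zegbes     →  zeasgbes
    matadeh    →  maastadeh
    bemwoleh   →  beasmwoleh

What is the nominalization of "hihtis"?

hiunhtis

fepmah and rekih both end in -h yet inflect differently (fafepmah, reunkih), so the final letter is not what conditions the rule; the last vowel is.
"hihtis" has last vowel 'i'. The stems whose last vowel is 'i' (gikgig → giunkgig, rekih → reunkih) insert -un- after the first vowel.
So hihtis → hiunhtis.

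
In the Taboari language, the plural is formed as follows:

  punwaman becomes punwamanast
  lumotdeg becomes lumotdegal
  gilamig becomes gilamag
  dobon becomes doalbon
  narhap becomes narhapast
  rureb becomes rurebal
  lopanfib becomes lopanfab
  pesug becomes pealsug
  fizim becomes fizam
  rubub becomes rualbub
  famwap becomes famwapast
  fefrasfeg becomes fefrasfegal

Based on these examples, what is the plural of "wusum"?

fefrasfeg and gilamig both end in -g yet inflect differently (fefrasfegal, gilamag), so the final letter is not what conditions the rule; the last vowel is.
"wusum" has last vowel 'u'. The stems whose last vowel is 'u' (pesug → pealsug, rubub → rualbub) insert -al- after the first vowel.
The other patterns: stems whose last vowel is 'e' add -al; stems whose last vowel is 'a' add -ast; stems whose last vowel is 'i' change the last vowel to 'a'.
So wusum → wualsum.

wualsum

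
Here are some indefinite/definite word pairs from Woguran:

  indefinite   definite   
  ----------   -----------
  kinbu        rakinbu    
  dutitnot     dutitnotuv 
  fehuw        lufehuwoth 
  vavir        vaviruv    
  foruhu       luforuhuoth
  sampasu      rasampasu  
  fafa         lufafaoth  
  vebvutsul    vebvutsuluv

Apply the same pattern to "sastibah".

foruhu and sampasu both end in -u yet inflect differently (luforuhuoth, rasampasu), so the final letter is not what conditions the rule; the first letter is.
"sastibah" begins with s-. The one such stem in the data (sampasu → rasampasu) adds the prefix ra-, so the same rule applies.
The other patterns: stems beginning with d- or v- add -uv; stems beginning with f- add lu- … -oth around the stem.
So sastibah → rasastibah.

rasastibah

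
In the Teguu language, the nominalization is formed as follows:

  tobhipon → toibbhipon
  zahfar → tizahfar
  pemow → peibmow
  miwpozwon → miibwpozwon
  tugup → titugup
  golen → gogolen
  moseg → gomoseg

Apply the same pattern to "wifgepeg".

gowifgepeg

golen and tobhipon both end in -n yet inflect differently (gogolen, toibbhipon), so the final letter is not what conditions the rule; the last vowel is.
"wifgepeg" has last vowel 'e'. The stems whose last vowel is 'e' (moseg → gomoseg, golen → gogolen) add the prefix go-.
So wifgepeg → gowifgepeg.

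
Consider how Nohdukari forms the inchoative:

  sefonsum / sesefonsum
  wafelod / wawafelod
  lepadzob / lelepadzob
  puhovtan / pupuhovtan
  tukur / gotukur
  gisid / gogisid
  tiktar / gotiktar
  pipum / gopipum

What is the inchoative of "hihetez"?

wafelod and gisid both end in -d yet inflect differently (wawafelod, gogisid), so the final letter is not what conditions the rule; the number of vowels is.
"hihetez" has 3 vowels. The stems with 3 vowels (sefonsum → sesefonsum, wafelod → wawafelod, lepadzob → lelepadzob) repeat the first consonant+vowel as a prefix.
The other pattern: stems with 2 vowels add the prefix go-.
So hihetez → hihihetez.

hihihetez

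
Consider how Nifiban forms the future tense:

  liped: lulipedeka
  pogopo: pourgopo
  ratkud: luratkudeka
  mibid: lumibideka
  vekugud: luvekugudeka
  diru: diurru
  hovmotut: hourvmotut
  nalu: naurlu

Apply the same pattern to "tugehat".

tuurgehat

"tugehat" ends in -t. The one such stem in the data (hovmotut → hourvmotut) inserts -ur- after the first vowel (as do pogopo, diru), so the same rule applies.
The other pattern: stems ending in -d add lu- … -eka around the stem.
So tugehat → tuurgehat.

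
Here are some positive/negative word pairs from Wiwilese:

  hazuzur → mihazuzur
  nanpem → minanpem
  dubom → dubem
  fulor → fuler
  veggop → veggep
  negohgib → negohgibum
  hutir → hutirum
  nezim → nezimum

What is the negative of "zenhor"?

zenher

nanpem and dubom both end in -m yet inflect differently (minanpem, dubem), so the final letter is not what conditions the rule; the last vowel is.
"zenhor" has last vowel 'o'. The stems whose last vowel is 'o' (dubom → dubem, fulor → fuler, veggop → veggep) change the last vowel to 'e'.
So zenhor → zenher.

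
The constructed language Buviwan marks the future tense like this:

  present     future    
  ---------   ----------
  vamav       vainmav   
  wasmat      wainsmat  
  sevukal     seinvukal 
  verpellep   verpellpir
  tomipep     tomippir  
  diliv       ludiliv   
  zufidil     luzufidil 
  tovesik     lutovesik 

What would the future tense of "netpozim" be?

lunetpozim

vamav and diliv both end in -v yet inflect differently (vainmav, ludiliv), so the final letter is not what conditions the rule; the last vowel is.
"netpozim" has last vowel 'i'. The stems whose last vowel is 'i' (diliv → ludiliv, zufidil → luzufidil, tovesik → lutovesik) add the prefix lu-.
So netpozim → lunetpozim.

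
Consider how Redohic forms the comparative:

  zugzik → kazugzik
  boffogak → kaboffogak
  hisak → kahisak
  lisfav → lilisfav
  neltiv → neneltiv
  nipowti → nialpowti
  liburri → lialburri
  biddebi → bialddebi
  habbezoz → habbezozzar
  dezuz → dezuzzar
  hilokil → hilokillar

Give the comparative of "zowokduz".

zowokduzzar

"zowokduz" ends in -z. The stems ending in -z (habbezoz → habbezozzar, dezuz → dezuzzar) double the final consonant and add -ar.
So zowokduz → zowokduzzar.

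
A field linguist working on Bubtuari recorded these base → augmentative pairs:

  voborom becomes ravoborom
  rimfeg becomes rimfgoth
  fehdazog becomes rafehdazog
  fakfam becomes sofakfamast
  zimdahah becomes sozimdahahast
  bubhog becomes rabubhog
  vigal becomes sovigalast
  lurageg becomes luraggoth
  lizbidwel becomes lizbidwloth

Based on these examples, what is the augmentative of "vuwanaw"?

sovuwanawast

"vuwanaw" has last vowel 'a'. The stems whose last vowel is 'a' (zimdahah → sozimdahahast, vigal → sovigalast, fakfam → sofakfamast) add so- … -ast around the stem.
So vuwanaw → sovuwanawast.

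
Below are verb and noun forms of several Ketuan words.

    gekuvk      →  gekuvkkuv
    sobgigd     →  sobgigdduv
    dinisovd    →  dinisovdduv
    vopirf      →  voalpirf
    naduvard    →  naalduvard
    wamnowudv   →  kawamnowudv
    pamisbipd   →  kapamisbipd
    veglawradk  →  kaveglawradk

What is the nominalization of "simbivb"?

simbivbbuv

sobgigd and naduvard both end in -d yet inflect differently (sobgigdduv, naalduvard), so the final letter is not what conditions the rule; the second-to-last letter is.
"simbivb" has second-to-last letter 'v'. The stems whose second-to-last letter is 'v' (gekuvk → gekuvkkuv, dinisovd → dinisovdduv) double the final consonant and add -uv.
The other patterns: stems whose second-to-last letter is 'r' insert -al- after the first vowel; stems whose second-to-last letter is 'd' or 'p' add the prefix ka-.
So simbivb → simbivbbuv.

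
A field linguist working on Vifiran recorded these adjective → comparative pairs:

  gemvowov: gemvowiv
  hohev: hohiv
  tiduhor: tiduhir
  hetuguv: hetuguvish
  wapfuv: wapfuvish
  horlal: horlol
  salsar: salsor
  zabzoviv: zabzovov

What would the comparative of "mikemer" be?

mikemir

gemvowov and hetuguv both end in -v yet inflect differently (gemvowiv, hetuguvish), so the final letter is not what conditions the rule; the last vowel is.
"mikemer" has last vowel 'e'. The one such stem in the data (hohev → hohiv) changes the last vowel to 'i' (as do gemvowov, tiduhor), so the same rule applies.
The other patterns: stems whose last vowel is 'u' add -ish; stems whose last vowel is 'a' or 'i' change the last vowel to 'o'.
So mikemer → mikemir.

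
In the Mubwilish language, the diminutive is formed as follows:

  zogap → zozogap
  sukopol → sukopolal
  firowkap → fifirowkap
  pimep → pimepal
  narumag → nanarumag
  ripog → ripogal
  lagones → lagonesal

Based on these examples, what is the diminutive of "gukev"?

"gukev" has last vowel 'e'. The stems whose last vowel is 'e' (pimep → pimepal, lagones → lagonesal) add -al.
The other pattern: stems whose last vowel is 'a' repeat the first consonant+vowel as a prefix.
So gukev → gukeval.

gukeval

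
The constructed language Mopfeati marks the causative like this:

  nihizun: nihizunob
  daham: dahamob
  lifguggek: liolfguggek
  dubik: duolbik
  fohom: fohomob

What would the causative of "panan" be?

pananob

dubik and daham both begin with d- yet inflect differently (duolbik, dahamob), so the first letter is not what conditions the rule; the final letter is.
"panan" ends in -n. The one such stem in the data (nihizun → nihizunob) adds -ob, so the same rule applies.
So panan → pananob.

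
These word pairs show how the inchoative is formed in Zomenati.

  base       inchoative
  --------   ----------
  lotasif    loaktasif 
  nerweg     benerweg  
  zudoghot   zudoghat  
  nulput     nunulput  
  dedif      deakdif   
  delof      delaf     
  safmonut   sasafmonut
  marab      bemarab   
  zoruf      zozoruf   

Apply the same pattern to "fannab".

zoruf and lotasif both end in -f yet inflect differently (zozoruf, loaktasif), so the final letter is not what conditions the rule; the last vowel is.
"fannab" has last vowel 'a'. The one such stem in the data (marab → bemarab) adds the prefix be-, so the same rule applies.
So fannab → befannab.

befannab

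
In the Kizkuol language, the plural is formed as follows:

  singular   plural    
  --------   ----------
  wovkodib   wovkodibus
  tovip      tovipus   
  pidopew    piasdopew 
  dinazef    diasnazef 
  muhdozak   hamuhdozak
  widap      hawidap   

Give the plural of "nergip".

nergipus

tovip and widap both end in -p yet inflect differently (tovipus, hawidap), so the final letter is not what conditions the rule; the last vowel is.
"nergip" has last vowel 'i'. The stems whose last vowel is 'i' (wovkodib → wovkodibus, tovip → tovipus) add -us.
So nergip → nergipus.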